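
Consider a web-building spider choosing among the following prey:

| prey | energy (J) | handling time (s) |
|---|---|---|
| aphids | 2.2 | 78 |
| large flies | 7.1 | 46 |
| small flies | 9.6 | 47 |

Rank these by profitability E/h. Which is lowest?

In descending order of E/h:
small flies: 9.6/47 = 0.204 J/s
large flies: 7.1/46 = 0.154 J/s
aphids: 2.2/78 = 0.0282 J/s

aphids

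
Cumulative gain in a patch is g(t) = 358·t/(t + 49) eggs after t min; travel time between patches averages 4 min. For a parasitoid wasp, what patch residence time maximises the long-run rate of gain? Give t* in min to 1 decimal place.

Maximise g(t)/(T+t): set derivative to zero → g'(t)(T+t) = g(t).
g'(t) = 358·49/(t + 49)². Setting 358·49/(t+49)² = 358t/[(t+49)(4+t)] gives 49(4+t) = t(t+49), so t² = 49×4 = 196.
t* = √196 = 14 min.

14.0 min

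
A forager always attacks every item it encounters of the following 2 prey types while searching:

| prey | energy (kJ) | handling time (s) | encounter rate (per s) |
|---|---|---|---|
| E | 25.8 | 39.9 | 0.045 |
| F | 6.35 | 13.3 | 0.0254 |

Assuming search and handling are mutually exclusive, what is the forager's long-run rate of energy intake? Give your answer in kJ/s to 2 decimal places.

R = (0.045×25.8 + 0.0254×6.35) / (1 + 0.045×39.9 + 0.0254×13.3) = 1.322/3.133 = 0.422 kJ/s.

0.42 kJ/s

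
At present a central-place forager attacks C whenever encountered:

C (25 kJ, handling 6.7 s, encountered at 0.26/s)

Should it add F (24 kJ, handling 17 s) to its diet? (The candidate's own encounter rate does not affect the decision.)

No

Intake rate on the current diet: R = (0.26×25) / (1 + 0.26×6.7) = 6.5/2.742 = 2.371 kJ/s.
Profitability of F: 24/17 = 1.412 kJ/s.
Since 1.412 < R, time spent handling F is better spent searching.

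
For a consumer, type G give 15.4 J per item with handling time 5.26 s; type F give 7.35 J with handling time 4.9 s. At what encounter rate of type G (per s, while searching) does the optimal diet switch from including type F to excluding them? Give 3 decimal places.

0.200 per s

Drop type F once their profitability E₂/h₂ falls below the rate achievable on type G alone: E₂/h₂ = λE₁/(1 + λh₁).
Solve for λ: λE₁h₂ = E₂(1 + λh₁) → λ(E₁h₂ − E₂h₁) = E₂ → λ = E₂/(E₁h₂ − E₂h₁).
λ = 7.35/(15.4×4.9 − 7.35×5.26) = 7.35/36.8 = 0.1997 per s.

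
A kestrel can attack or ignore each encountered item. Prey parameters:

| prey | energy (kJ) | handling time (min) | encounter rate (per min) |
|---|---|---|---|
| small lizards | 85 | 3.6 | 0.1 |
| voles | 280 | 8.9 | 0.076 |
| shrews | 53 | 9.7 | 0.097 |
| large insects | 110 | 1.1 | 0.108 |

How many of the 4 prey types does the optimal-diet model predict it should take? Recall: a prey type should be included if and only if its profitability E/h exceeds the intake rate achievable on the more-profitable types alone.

Rank by E/h (kJ/min): large insects 100, voles 31.5, small lizards 23.6, shrews 5.46. Include each in turn until the next type's E/h falls below the running intake rate.
Rate on top 1: 10.62. voles: 31.5 > 10.62 → include.
Rate on top 2: 18.47. small lizards: 23.6 > 18.47 → include.
Rate on top 3: 19.33. shrews: 5.46 < 19.33 → exclude; stop.
Optimal diet: large insects, voles, small lizards — 3 of 4 types.

3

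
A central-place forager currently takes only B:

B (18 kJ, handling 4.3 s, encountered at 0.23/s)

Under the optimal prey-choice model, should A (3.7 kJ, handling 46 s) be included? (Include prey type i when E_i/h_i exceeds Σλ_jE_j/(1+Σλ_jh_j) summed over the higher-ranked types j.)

Current rate: (0.23×18)/(1 + 0.23×4.3) = 2.081 kJ/s.
Profitability of A: 3.7/46 = 0.08043 kJ/s.
0.08043 < 2.081, so adding A would lower the average — exclude it.

No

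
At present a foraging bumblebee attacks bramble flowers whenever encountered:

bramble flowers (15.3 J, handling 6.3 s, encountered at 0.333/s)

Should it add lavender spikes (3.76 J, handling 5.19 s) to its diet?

Intake rate on the current diet: R = (0.333×15.3) / (1 + 0.333×6.3) = 5.095/3.098 = 1.645 J/s.
lavender spikes: E/h = 3.76/5.19 = 0.7245 J/s.
Since 0.7245 < R, time spent handling lavender spikes is better spent searching.

No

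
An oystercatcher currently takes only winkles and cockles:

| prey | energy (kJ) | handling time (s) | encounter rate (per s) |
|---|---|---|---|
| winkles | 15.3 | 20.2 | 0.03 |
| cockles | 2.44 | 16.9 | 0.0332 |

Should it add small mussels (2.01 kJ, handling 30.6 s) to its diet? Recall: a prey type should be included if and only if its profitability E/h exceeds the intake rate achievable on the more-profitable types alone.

On winkles and cockles alone, R = ΣλE/(1+Σλh) = 0.54/2.167 = 0.2492 kJ/s.
Profitability of small mussels: 2.01/30.6 = 0.06569 kJ/s.
0.06569 < 0.2492, so adding small mussels would lower the average — exclude it.

No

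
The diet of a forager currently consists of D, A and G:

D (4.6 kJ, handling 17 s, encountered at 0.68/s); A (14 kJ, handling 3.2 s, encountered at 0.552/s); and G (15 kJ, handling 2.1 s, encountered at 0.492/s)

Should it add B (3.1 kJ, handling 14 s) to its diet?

No

Intake rate on the current diet: R = (0.68×4.6 + 0.552×14 + 0.492×15) / (1 + 0.68×17 + 0.552×3.2 + 0.492×2.1) = 18.24/15.36 = 1.187 kJ/s.
B: E/h = 3.1/14 = 0.2214 kJ/s.
0.2214 < 1.187, so adding B would lower the average — exclude it.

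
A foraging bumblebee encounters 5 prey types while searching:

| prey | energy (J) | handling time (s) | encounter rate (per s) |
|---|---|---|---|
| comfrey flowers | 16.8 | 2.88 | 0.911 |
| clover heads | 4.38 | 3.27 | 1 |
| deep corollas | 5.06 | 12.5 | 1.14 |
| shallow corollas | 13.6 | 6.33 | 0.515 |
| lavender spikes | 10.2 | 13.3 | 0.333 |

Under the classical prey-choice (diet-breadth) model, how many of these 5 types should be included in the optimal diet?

E/h in descending order: comfrey flowers 5.83, shallow corollas 2.15, clover heads 1.34, lavender spikes 0.767, deep corollas 0.405 J/s. The optimal diet is the largest prefix of this list for which every included type satisfies E_i/h_i > R on the types above it.
Rate on top 1: 4.224. shallow corollas: 2.15 < 4.224 → exclude; stop.
Optimal diet: comfrey flowers — 1 of 5 types.

1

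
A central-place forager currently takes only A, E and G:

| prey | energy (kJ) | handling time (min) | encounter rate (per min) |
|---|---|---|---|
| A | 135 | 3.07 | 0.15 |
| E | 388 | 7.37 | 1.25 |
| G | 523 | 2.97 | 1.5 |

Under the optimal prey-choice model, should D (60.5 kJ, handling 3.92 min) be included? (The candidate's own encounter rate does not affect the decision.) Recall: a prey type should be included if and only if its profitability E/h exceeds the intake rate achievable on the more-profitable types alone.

No

On A, E and G alone, R = ΣλE/(1+Σλh) = 1290/15.13 = 85.26 kJ/min.
D: E/h = 60.5/3.92 = 15.43 kJ/min.
15.43 < 85.26, so adding D would lower the average — exclude it.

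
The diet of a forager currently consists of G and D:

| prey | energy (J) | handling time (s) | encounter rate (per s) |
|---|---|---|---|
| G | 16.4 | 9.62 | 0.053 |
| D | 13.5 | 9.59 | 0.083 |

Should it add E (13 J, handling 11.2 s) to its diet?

Intake rate on the current diet: R = (0.053×16.4 + 0.083×13.5) / (1 + 0.053×9.62 + 0.083×9.59) = 1.99/2.306 = 0.8629 J/s.
E: E/h = 13/11.2 = 1.161 J/s.
1.161 > 0.8629, so adding E raises the average — include it.

Yes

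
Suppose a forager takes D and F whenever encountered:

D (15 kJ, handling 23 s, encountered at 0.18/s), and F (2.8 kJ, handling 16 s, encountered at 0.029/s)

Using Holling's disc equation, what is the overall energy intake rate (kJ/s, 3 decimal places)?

R = (0.18×15 + 0.029×2.8) / (1 + 0.18×23 + 0.029×16) = 2.781/5.604 = 0.4963 kJ/s.

0.496 kJ/s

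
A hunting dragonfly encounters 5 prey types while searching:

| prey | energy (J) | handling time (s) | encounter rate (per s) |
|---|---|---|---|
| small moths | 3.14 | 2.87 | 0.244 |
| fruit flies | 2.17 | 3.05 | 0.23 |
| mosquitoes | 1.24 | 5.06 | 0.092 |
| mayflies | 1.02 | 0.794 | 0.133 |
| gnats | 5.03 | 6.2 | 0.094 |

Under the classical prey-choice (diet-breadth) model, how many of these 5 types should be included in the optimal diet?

4

Profitabilities (E/h, J/s): mayflies 1.28, small moths 1.09, gnats 0.811, fruit flies 0.711, mosquitoes 0.245. Add prey in this order while the next type's profitability exceeds the intake rate on those already taken.
Rate on top 1: 0.1227. small moths: 1.09 > 0.1227 → include.
Rate on top 2: 0.4994. gnats: 0.811 > 0.4994 → include.
Rate on top 3: 0.5755. fruit flies: 0.711 > 0.5755 → include.
Rate on top 4: 0.6064. mosquitoes: 0.245 < 0.6064 → exclude; stop.
Optimal diet: mayflies, small moths, gnats, fruit flies — 4 of 5 types.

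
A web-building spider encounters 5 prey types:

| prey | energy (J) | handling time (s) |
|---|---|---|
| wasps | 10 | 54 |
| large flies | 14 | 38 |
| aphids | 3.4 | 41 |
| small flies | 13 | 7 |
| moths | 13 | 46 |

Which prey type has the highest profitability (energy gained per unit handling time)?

In descending order of E/h:
small flies: 13/7 = 1.86 J/s
large flies: 14/38 = 0.368 J/s
moths: 13/46 = 0.283 J/s
wasps: 10/54 = 0.185 J/s
aphids: 3.4/41 = 0.0829 J/s

small flies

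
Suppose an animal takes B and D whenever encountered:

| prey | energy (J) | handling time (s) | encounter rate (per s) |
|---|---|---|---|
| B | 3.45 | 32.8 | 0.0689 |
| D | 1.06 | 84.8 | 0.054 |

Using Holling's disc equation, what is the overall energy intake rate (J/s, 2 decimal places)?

0.04 J/s

R = Σλ_iE_i / (1 + Σλ_ih_i)
Numerator: 0.0689×3.45 + 0.054×1.06 = 0.2949
Denominator: 1 + 0.0689×32.8 + 0.054×84.8 = 7.839
R = 0.2949/7.839 = 0.03762 J/s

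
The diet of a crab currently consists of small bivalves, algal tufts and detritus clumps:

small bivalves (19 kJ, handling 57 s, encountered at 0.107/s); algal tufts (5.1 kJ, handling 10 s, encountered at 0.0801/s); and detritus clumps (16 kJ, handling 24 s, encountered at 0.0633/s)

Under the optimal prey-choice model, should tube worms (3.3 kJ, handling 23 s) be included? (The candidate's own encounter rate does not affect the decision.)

Intake rate on the current diet: R = (0.107×19 + 0.0801×5.1 + 0.0633×16) / (1 + 0.107×57 + 0.0801×10 + 0.0633×24) = 3.454/9.419 = 0.3667 kJ/s.
tube worms: E/h = 3.3/23 = 0.1435 kJ/s.
0.1435 < 0.3667, so adding tube worms would lower the average — exclude it.

No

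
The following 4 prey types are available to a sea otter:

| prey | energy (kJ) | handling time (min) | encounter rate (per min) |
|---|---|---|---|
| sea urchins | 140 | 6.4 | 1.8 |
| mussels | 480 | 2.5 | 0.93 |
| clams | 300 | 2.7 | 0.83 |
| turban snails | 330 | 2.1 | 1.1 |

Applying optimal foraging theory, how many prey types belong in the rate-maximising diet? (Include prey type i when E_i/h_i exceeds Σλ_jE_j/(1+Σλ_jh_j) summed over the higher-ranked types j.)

Profitabilities (E/h, kJ/min): mussels 192, turban snails 157, clams 111, sea urchins 21.9. Add prey in this order while the next type's profitability exceeds the intake rate on those already taken.
Rate on top 1: 134.3. turban snails: 157 > 134.3 → include.
Rate on top 2: 143.6. clams: 111 < 143.6 → exclude; stop.
Optimal diet: mussels, turban snails — 2 of 4 types.

2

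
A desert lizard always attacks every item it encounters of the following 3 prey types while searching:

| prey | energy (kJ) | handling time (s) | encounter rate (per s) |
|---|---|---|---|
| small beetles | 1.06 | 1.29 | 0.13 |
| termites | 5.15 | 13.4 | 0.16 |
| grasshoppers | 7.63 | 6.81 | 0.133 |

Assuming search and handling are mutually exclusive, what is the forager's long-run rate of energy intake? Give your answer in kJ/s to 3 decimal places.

0.469 kJ/s

R = Σλ_iE_i / (1 + Σλ_ih_i)
Numerator: 0.13×1.06 + 0.16×5.15 + 0.133×7.63 = 1.977
Denominator: 1 + 0.13×1.29 + 0.16×13.4 + 0.133×6.81 = 4.217
R = 1.977/4.217 = 0.4687 kJ/s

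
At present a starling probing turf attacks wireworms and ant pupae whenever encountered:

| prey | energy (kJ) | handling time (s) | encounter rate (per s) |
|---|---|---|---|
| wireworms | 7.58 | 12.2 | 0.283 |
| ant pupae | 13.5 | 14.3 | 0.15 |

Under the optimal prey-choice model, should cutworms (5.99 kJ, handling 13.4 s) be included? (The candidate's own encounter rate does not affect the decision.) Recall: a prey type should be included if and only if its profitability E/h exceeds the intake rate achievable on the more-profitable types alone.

No

Current rate: (0.283×7.58 + 0.15×13.5)/(1 + 0.283×12.2 + 0.15×14.3) = 0.6321 kJ/s.
Profitability of cutworms: 5.99/13.4 = 0.447 kJ/s.
Since 0.447 < R, time spent handling cutworms is better spent searching.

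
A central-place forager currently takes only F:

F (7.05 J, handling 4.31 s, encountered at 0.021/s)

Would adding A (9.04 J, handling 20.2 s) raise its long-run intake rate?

Current rate: (0.021×7.05)/(1 + 0.021×4.31) = 0.1358 J/s.
Profitability of A: 9.04/20.2 = 0.4475 J/s.
Since 0.4475 > R, including A increases the long-run rate.

Yes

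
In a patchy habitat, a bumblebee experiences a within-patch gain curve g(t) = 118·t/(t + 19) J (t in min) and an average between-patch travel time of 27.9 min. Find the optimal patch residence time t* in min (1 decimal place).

23.0 min

Maximise g(t)/(T+t): set derivative to zero → g'(t)(T+t) = g(t).
g'(t) = 118·19/(t + 19)². Setting 118·19/(t+19)² = 118t/[(t+19)(27.9+t)] gives 19(27.9+t) = t(t+19), so t² = 19×27.9 = 530.1.
t* = √530.1 = 23.02 min.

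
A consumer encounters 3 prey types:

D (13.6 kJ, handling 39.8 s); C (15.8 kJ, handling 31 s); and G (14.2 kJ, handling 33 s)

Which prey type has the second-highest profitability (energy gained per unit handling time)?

Profitability E/h (kJ/s): D = 13.6/39.8 = 0.342, C = 15.8/31 = 0.51, G = 14.2/33 = 0.43.
Ranked: C > G > D.

G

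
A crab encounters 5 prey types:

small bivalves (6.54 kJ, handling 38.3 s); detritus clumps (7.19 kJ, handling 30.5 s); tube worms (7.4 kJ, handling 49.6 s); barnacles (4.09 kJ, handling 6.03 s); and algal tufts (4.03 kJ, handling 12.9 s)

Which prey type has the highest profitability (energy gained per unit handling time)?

barnacles

In descending order of E/h:
barnacles: 4.09/6.03 = 0.678 kJ/s
algal tufts: 4.03/12.9 = 0.312 kJ/s
detritus clumps: 7.19/30.5 = 0.236 kJ/s
small bivalves: 6.54/38.3 = 0.171 kJ/s
tube worms: 7.4/49.6 = 0.149 kJ/s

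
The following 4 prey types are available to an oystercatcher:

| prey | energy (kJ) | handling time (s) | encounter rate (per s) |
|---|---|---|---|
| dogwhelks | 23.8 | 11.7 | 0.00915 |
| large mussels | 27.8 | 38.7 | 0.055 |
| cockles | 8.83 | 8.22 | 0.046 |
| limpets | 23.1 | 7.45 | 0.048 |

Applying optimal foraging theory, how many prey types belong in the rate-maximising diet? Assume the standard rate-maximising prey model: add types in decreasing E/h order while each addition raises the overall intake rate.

3

Rank by E/h (kJ/s): limpets 3.1, dogwhelks 2.03, cockles 1.07, large mussels 0.718. Include each in turn until the next type's E/h falls below the running intake rate.
Rate on top 1: 0.8167. dogwhelks: 2.03 > 0.8167 → include.
Rate on top 2: 0.9057. cockles: 1.07 > 0.9057 → include.
Rate on top 3: 0.9403. large mussels: 0.718 < 0.9403 → exclude; stop.
Optimal diet: limpets, dogwhelks, cockles — 3 of 4 types.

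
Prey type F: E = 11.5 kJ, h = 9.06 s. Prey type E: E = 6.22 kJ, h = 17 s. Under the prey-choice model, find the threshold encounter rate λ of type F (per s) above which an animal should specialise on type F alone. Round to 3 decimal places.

At the threshold, the rate on type F alone equals the profitability of type E: λ·11.5/(1 + λ·9.06) = 6.22/17 = 0.3659.
Rearranging, λ(11.5 − 0.3659×9.06) = 0.3659, so λ = 0.3659/8.185 = 0.0447 per s.

0.045 per s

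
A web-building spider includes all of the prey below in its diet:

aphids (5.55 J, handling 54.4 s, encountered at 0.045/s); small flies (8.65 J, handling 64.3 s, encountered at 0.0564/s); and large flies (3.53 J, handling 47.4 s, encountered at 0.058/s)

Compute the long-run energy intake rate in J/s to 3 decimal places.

R = Σλ_iE_i / (1 + Σλ_ih_i)
Numerator: 0.045×5.55 + 0.0564×8.65 + 0.058×3.53 = 0.9424
Denominator: 1 + 0.045×54.4 + 0.0564×64.3 + 0.058×47.4 = 9.824
R = 0.9424/9.824 = 0.09593 J/s

0.096 J/s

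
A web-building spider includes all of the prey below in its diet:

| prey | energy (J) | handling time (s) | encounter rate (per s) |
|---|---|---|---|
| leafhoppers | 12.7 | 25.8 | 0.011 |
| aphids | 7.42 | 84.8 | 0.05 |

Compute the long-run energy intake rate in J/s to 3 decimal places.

Energy encountered per unit search time: 0.011×12.7 + 0.05×7.42 = 0.5107 J/s.
Handling time per unit search time: 0.011×25.8 + 0.05×84.8 = 4.524.
Rate = 0.5107/(1 + 4.524) = 0.09245 J/s.

0.092 J/s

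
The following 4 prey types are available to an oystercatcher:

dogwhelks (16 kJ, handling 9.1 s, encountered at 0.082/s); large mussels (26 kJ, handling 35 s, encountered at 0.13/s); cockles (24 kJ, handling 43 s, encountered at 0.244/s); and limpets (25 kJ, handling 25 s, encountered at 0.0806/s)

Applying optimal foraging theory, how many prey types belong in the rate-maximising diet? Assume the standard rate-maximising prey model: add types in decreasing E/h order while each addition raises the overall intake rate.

2

Rank by E/h (kJ/s): dogwhelks 1.76, limpets 1, large mussels 0.743, cockles 0.558. Include each in turn until the next type's E/h falls below the running intake rate.
Rate on top 1: 0.7513. limpets: 1 > 0.7513 → include.
Rate on top 2: 0.8846. large mussels: 0.743 < 0.8846 → exclude; stop.
Optimal diet: dogwhelks, limpets — 2 of 4 types.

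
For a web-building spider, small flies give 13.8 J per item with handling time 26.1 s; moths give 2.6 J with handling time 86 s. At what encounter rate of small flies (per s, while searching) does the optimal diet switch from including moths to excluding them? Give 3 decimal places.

The zero-one rule: include moths iff E₂/h₂ > λE₁/(1+λh₁). Equality gives the switch point.
λE₁h₂ = E₂ + λE₂h₁ ⇒ λ = E₂/(E₁h₂ − E₂h₁) = 2.6/(1187 − 67.86) = 0.002324 per s.

0.002 per s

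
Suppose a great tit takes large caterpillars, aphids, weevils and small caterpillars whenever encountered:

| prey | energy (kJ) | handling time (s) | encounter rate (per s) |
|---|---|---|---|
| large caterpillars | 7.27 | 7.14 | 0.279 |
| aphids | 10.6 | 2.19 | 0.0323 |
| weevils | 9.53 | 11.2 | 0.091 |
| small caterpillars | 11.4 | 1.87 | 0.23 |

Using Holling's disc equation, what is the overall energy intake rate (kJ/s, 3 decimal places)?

1.299 kJ/s

Energy encountered per unit search time: 0.279×7.27 + 0.0323×10.6 + 0.091×9.53 + 0.23×11.4 = 5.86 kJ/s.
Handling time per unit search time: 0.279×7.14 + 0.0323×2.19 + 0.091×11.2 + 0.23×1.87 = 3.512.
Rate = 5.86/(1 + 3.512) = 1.299 kJ/s.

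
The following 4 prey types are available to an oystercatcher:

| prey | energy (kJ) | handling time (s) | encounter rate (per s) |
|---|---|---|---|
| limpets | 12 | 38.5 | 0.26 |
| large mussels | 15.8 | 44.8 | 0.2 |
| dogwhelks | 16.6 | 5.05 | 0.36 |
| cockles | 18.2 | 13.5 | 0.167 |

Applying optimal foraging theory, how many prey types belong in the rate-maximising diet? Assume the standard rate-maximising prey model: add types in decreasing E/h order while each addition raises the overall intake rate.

1

Rank by E/h (kJ/s): dogwhelks 3.29, cockles 1.35, large mussels 0.353, limpets 0.312. Include each in turn until the next type's E/h falls below the running intake rate.
Rate on top 1: 2.121. cockles: 1.35 < 2.121 → exclude; stop.
Optimal diet: dogwhelks — 1 of 4 types.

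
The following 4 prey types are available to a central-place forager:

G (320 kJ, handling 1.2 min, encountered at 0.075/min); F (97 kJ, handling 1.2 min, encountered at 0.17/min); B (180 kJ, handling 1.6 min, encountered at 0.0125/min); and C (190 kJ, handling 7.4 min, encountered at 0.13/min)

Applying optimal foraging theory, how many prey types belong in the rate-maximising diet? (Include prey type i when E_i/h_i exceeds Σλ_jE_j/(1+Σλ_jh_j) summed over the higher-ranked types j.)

3

E/h in descending order: G 267, B 112, F 80.8, C 25.7 kJ/min. The optimal diet is the largest prefix of this list for which every included type satisfies E_i/h_i > R on the types above it.
Rate on top 1: 22.02. B: 112 > 22.02 → include.
Rate on top 2: 23.65. F: 80.8 > 23.65 → include.
Rate on top 3: 32.53. C: 25.7 < 32.53 → exclude; stop.
Optimal diet: G, B, F — 3 of 4 types.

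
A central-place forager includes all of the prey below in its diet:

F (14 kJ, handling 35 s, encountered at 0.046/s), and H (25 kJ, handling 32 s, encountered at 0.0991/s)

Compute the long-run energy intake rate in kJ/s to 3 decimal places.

0.540 kJ/s

Energy encountered per unit search time: 0.046×14 + 0.0991×25 = 3.122 kJ/s.
Handling time per unit search time: 0.046×35 + 0.0991×32 = 4.781.
Rate = 3.122/(1 + 4.781) = 0.5399 kJ/s.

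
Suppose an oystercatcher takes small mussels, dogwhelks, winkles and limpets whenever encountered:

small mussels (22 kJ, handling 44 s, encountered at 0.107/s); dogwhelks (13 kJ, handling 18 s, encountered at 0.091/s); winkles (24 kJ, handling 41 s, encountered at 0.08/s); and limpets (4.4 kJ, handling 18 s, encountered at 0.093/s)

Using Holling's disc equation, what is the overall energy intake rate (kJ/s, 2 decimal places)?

R = (0.107×22 + 0.091×13 + 0.08×24 + 0.093×4.4) / (1 + 0.107×44 + 0.091×18 + 0.08×41 + 0.093×18) = 5.866/12.3 = 0.4769 kJ/s.

0.48 kJ/s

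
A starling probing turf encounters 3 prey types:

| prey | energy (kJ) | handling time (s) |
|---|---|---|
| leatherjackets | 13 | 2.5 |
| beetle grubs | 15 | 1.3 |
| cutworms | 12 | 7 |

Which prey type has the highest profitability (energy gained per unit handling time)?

beetle grubs

In descending order of E/h:
beetle grubs: 15/1.3 = 11.5 kJ/s
leatherjackets: 13/2.5 = 5.2 kJ/s
cutworms: 12/7 = 1.71 kJ/s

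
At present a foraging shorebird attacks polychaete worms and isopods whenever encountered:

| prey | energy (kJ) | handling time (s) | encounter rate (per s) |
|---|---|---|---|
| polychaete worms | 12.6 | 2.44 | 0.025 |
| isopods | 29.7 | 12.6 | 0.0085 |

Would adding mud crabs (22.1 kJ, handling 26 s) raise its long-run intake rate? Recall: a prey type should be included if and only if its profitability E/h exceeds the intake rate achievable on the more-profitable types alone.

Yes

On polychaete worms and isopods alone, R = ΣλE/(1+Σλh) = 0.5675/1.168 = 0.4858 kJ/s.
mud crabs: E/h = 22.1/26 = 0.85 kJ/s.
0.85 > 0.4858, so adding mud crabs raises the average — include it.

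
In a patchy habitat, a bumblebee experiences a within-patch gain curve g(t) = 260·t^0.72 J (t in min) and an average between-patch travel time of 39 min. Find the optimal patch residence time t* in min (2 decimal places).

100.29 min

Maximise g(t)/(T+t): set derivative to zero → g'(t)(T+t) = g(t).
g'(t) = 0.72·260·t^-0.28. Setting 0.72·260·t^-0.28 = 260·t^0.72/(39+t) gives 0.72(39+t) = t, so 0.28·t = 0.72×39.
t* = 0.72×39/0.28 = 100.3 min.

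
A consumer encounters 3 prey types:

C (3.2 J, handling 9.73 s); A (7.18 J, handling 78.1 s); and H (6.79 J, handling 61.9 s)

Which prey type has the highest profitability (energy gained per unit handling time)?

Profitability E/h (J/s): C = 3.2/9.73 = 0.329, A = 7.18/78.1 = 0.0919, H = 6.79/61.9 = 0.11.
Ranked: C > H > A.

C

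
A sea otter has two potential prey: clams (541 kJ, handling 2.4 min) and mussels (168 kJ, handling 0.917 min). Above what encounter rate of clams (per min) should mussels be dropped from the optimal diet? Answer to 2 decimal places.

1.81 per min

The zero-one rule: include mussels iff E₂/h₂ > λE₁/(1+λh₁). Equality gives the switch point.
λE₁h₂ = E₂ + λE₂h₁ ⇒ λ = E₂/(E₁h₂ − E₂h₁) = 168/(496.1 − 403.2) = 1.808 per min.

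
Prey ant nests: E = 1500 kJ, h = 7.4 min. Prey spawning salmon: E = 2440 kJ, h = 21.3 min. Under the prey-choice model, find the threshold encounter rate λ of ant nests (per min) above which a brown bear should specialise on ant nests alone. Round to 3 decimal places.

At the threshold, the rate on ant nests alone equals the profitability of spawning salmon: λ·1500/(1 + λ·7.4) = 2440/21.3 = 114.6.
Rearranging, λ(1500 − 114.6×7.4) = 114.6, so λ = 114.6/652.3 = 0.1756 per min.

0.176 per min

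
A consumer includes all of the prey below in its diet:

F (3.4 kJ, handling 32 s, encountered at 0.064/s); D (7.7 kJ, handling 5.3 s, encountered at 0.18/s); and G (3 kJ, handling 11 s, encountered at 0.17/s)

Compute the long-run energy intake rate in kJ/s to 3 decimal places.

R = (0.064×3.4 + 0.18×7.7 + 0.17×3) / (1 + 0.064×32 + 0.18×5.3 + 0.17×11) = 2.114/5.872 = 0.3599 kJ/s.

0.360 kJ/s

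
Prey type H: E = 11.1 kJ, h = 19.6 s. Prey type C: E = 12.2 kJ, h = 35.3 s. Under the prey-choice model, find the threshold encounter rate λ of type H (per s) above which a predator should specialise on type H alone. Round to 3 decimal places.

At the threshold, the rate on type H alone equals the profitability of type C: λ·11.1/(1 + λ·19.6) = 12.2/35.3 = 0.3456.
Rearranging, λ(11.1 − 0.3456×19.6) = 0.3456, so λ = 0.3456/4.326 = 0.07989 per s.

0.080 per s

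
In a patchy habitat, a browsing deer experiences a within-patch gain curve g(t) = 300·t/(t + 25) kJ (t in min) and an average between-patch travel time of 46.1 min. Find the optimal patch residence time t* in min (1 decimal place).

By the marginal value theorem, leave when the instantaneous gain rate g'(t) equals the habitat-wide average g(t)/(T + t).
g'(t) = 300·25/(t + 25)². Setting 300·25/(t+25)² = 300t/[(t+25)(46.1+t)] gives 25(46.1+t) = t(t+25), so t² = 25×46.1 = 1152.
t* = √1152 = 33.95 min.

33.9 min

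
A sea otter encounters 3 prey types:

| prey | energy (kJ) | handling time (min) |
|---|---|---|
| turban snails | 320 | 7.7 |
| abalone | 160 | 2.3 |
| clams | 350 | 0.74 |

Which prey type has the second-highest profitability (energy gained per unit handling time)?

abalone

Profitability E/h (kJ/min): turban snails = 320/7.7 = 41.6, abalone = 160/2.3 = 69.6, clams = 350/0.74 = 473.
Ranked: clams > abalone > turban snails.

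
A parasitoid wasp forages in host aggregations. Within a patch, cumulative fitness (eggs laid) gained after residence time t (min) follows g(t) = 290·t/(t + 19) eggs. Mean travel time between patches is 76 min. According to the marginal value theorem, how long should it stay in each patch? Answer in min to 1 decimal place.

38.0 min

By the marginal value theorem, leave when the instantaneous gain rate g'(t) equals the habitat-wide average g(t)/(T + t).
g'(t) = 290·19/(t + 19)². Setting 290·19/(t+19)² = 290t/[(t+19)(76+t)] gives 19(76+t) = t(t+19), so t² = 19×76 = 1444.
t* = √1444 = 38 min.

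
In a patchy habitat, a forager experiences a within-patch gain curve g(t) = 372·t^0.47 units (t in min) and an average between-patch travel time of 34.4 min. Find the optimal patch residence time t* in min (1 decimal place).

30.5 min

Maximise g(t)/(T+t): set derivative to zero → g'(t)(T+t) = g(t).
g'(t) = 0.47·372·t^-0.53. Setting 0.47·372·t^-0.53 = 372·t^0.47/(34.4+t) gives 0.47(34.4+t) = t, so 0.53·t = 0.47×34.4.
t* = 0.47×34.4/0.53 = 30.51 min.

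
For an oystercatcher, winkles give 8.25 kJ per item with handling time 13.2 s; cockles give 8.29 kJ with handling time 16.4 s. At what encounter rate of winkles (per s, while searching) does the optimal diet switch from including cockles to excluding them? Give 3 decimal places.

At the threshold, the rate on winkles alone equals the profitability of cockles: λ·8.25/(1 + λ·13.2) = 8.29/16.4 = 0.5055.
Rearranging, λ(8.25 − 0.5055×13.2) = 0.5055, so λ = 0.5055/1.578 = 0.3204 per s.

0.320 per s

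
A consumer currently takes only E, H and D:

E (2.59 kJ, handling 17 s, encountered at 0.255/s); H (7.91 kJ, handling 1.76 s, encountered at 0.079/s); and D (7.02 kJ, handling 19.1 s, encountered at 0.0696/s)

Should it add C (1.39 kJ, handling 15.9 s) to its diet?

Current rate: (0.255×2.59 + 0.079×7.91 + 0.0696×7.02)/(1 + 0.255×17 + 0.079×1.76 + 0.0696×19.1) = 0.2607 kJ/s.
C: E/h = 1.39/15.9 = 0.08742 kJ/s.
0.08742 < 0.2607, so adding C would lower the average — exclude it.

No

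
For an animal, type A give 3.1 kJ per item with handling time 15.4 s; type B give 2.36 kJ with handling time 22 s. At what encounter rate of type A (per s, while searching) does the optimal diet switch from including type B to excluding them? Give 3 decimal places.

Drop type B once their profitability E₂/h₂ falls below the rate achievable on type A alone: E₂/h₂ = λE₁/(1 + λh₁).
Solve for λ: λE₁h₂ = E₂(1 + λh₁) → λ(E₁h₂ − E₂h₁) = E₂ → λ = E₂/(E₁h₂ − E₂h₁).
λ = 2.36/(3.1×22 − 2.36×15.4) = 2.36/31.86 = 0.07408 per s.

0.074 per s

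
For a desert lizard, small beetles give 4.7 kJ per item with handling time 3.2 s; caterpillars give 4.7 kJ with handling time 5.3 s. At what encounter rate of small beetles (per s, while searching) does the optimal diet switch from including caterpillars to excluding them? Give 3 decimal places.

0.476 per s

Drop caterpillars once their profitability E₂/h₂ falls below the rate achievable on small beetles alone: E₂/h₂ = λE₁/(1 + λh₁).
Solve for λ: λE₁h₂ = E₂(1 + λh₁) → λ(E₁h₂ − E₂h₁) = E₂ → λ = E₂/(E₁h₂ − E₂h₁).
λ = 4.7/(4.7×5.3 − 4.7×3.2) = 4.7/9.87 = 0.4762 per s.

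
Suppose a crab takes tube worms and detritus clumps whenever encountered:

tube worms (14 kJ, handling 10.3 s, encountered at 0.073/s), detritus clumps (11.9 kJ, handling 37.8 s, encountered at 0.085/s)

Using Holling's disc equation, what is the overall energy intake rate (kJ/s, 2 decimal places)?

0.41 kJ/s

R = Σλ_iE_i / (1 + Σλ_ih_i)
Numerator: 0.073×14 + 0.085×11.9 = 2.034
Denominator: 1 + 0.073×10.3 + 0.085×37.8 = 4.965
R = 2.034/4.965 = 0.4096 kJ/s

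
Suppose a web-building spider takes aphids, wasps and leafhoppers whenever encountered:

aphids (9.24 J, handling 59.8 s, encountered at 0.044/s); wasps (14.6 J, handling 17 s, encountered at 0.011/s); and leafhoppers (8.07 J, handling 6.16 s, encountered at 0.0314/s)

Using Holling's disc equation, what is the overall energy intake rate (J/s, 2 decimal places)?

Energy encountered per unit search time: 0.044×9.24 + 0.011×14.6 + 0.0314×8.07 = 0.8206 J/s.
Handling time per unit search time: 0.044×59.8 + 0.011×17 + 0.0314×6.16 = 3.012.
Rate = 0.8206/(1 + 3.012) = 0.2045 J/s.

0.20 J/s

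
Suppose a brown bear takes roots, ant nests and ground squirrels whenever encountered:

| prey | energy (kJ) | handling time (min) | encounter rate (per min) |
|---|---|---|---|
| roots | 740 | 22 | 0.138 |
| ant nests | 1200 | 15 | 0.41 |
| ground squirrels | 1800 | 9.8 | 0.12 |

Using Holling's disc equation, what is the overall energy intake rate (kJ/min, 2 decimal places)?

71.30 kJ/min

R = (0.138×740 + 0.41×1200 + 0.12×1800) / (1 + 0.138×22 + 0.41×15 + 0.12×9.8) = 810.1/11.36 = 71.3 kJ/min.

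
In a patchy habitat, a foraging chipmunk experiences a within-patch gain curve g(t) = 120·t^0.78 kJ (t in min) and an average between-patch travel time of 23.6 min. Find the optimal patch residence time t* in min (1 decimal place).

Optimal t* satisfies g'(t*) = g(t*)/(T + t*).
g'(t) = 0.78·120·t^-0.22. Setting 0.78·120·t^-0.22 = 120·t^0.78/(23.6+t) gives 0.78(23.6+t) = t, so 0.22·t = 0.78×23.6.
t* = 0.78×23.6/0.22 = 83.67 min.

83.7 min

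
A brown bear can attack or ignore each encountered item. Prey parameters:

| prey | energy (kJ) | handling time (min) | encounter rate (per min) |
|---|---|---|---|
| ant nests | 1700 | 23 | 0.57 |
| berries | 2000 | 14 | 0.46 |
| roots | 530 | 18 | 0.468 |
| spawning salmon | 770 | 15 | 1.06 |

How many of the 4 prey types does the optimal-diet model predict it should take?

1

Profitabilities (E/h, kJ/min): berries 143, ant nests 73.9, spawning salmon 51.3, roots 29.4. Add prey in this order while the next type's profitability exceeds the intake rate on those already taken.
Rate on top 1: 123.7. ant nests: 73.9 < 123.7 → exclude; stop.
Optimal diet: berries — 1 of 4 types.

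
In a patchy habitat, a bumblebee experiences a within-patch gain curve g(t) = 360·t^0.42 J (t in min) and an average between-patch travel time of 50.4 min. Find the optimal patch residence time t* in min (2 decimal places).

36.50 min

Optimal t* satisfies g'(t*) = g(t*)/(T + t*).
g'(t) = 0.42·360·t^-0.58. Setting 0.42·360·t^-0.58 = 360·t^0.42/(50.4+t) gives 0.42(50.4+t) = t, so 0.58·t = 0.42×50.4.
t* = 0.42×50.4/0.58 = 36.5 min.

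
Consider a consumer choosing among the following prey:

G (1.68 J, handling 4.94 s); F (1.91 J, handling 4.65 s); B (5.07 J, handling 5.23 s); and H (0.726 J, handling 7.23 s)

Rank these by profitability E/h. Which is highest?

B

Profitability E/h (J/s): G = 1.68/4.94 = 0.34, F = 1.91/4.65 = 0.411, B = 5.07/5.23 = 0.969, H = 0.726/7.23 = 0.1.
Ranked: B > F > G > H.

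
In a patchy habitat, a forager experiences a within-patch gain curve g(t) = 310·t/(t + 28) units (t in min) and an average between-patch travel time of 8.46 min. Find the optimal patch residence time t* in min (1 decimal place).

15.4 min

Optimal t* satisfies g'(t*) = g(t*)/(T + t*).
g'(t) = 310·28/(t + 28)². Setting 310·28/(t+28)² = 310t/[(t+28)(8.46+t)] gives 28(8.46+t) = t(t+28), so t² = 28×8.46 = 236.9.
t* = √236.9 = 15.39 min.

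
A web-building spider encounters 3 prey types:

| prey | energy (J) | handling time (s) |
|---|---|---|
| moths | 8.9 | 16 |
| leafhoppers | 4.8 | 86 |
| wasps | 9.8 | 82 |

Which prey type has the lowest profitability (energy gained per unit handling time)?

Profitability E/h (J/s): moths = 8.9/16 = 0.556, leafhoppers = 4.8/86 = 0.0558, wasps = 9.8/82 = 0.12.
Ranked: moths > wasps > leafhoppers.

leafhoppers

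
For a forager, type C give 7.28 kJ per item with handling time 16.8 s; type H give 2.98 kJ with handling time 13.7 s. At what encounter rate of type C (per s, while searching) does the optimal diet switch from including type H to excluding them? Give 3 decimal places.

0.060 per s

Drop type H once their profitability E₂/h₂ falls below the rate achievable on type C alone: E₂/h₂ = λE₁/(1 + λh₁).
Solve for λ: λE₁h₂ = E₂(1 + λh₁) → λ(E₁h₂ − E₂h₁) = E₂ → λ = E₂/(E₁h₂ − E₂h₁).
λ = 2.98/(7.28×13.7 − 2.98×16.8) = 2.98/49.67 = 0.05999 per s.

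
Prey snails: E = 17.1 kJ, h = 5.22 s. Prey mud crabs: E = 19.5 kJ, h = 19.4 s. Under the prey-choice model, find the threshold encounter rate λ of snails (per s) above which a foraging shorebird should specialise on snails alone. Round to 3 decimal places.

The zero-one rule: include mud crabs iff E₂/h₂ > λE₁/(1+λh₁). Equality gives the switch point.
λE₁h₂ = E₂ + λE₂h₁ ⇒ λ = E₂/(E₁h₂ − E₂h₁) = 19.5/(331.7 − 101.8) = 0.0848 per s.

0.085 per s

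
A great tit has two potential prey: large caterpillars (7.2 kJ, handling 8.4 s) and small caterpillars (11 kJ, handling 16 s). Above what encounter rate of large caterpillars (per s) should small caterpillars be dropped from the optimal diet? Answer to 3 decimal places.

0.482 per s

The zero-one rule: include small caterpillars iff E₂/h₂ > λE₁/(1+λh₁). Equality gives the switch point.
λE₁h₂ = E₂ + λE₂h₁ ⇒ λ = E₂/(E₁h₂ − E₂h₁) = 11/(115.2 − 92.4) = 0.4825 per s.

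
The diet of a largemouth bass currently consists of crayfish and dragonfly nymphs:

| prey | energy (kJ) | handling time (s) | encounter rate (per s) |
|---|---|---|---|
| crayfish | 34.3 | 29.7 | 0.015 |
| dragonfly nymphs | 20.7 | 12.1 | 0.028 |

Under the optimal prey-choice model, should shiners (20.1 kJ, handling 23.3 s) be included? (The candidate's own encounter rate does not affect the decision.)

Yes

Current rate: (0.015×34.3 + 0.028×20.7)/(1 + 0.015×29.7 + 0.028×12.1) = 0.6132 kJ/s.
Profitability of shiners: 20.1/23.3 = 0.8627 kJ/s.
Since 0.8627 > R, including shiners increases the long-run rate.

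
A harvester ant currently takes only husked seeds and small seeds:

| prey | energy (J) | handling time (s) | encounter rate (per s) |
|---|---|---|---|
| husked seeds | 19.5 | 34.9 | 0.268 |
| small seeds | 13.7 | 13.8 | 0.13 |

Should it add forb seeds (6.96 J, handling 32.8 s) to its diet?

Current rate: (0.268×19.5 + 0.13×13.7)/(1 + 0.268×34.9 + 0.13×13.8) = 0.5768 J/s.
Profitability of forb seeds: 6.96/32.8 = 0.2122 J/s.
Since 0.2122 < R, time spent handling forb seeds is better spent searching.

No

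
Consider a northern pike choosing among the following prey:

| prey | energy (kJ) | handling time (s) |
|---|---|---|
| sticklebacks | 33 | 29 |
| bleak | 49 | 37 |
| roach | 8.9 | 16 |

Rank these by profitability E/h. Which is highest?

In descending order of E/h:
bleak: 49/37 = 1.32 kJ/s
sticklebacks: 33/29 = 1.14 kJ/s
roach: 8.9/16 = 0.556 kJ/s

bleak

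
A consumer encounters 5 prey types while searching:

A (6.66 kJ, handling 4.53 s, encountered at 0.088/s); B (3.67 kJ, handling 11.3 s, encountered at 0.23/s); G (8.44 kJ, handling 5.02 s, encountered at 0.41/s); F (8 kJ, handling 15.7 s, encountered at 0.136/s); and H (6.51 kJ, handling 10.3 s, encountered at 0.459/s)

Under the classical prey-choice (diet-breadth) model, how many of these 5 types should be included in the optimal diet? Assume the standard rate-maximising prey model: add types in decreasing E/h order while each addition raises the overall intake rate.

2

Rank by E/h (kJ/s): G 1.68, A 1.47, H 0.632, F 0.51, B 0.325. Include each in turn until the next type's E/h falls below the running intake rate.
Rate on top 1: 1.132. A: 1.47 > 1.132 → include.
Rate on top 2: 1.171. H: 0.632 < 1.171 → exclude; stop.
Optimal diet: G, A — 2 of 5 types.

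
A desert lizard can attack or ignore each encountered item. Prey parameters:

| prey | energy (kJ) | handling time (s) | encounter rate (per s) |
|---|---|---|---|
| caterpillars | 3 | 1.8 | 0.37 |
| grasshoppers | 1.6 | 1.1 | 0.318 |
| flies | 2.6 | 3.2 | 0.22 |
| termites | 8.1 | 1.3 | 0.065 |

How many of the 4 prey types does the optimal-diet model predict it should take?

E/h in descending order: termites 6.23, caterpillars 1.67, grasshoppers 1.45, flies 0.812 kJ/s. The optimal diet is the largest prefix of this list for which every included type satisfies E_i/h_i > R on the types above it.
Rate on top 1: 0.4855. caterpillars: 1.67 > 0.4855 → include.
Rate on top 2: 0.9349. grasshoppers: 1.45 > 0.9349 → include.
Rate on top 3: 1.021. flies: 0.812 < 1.021 → exclude; stop.
Optimal diet: termites, caterpillars, grasshoppers — 3 of 4 types.

3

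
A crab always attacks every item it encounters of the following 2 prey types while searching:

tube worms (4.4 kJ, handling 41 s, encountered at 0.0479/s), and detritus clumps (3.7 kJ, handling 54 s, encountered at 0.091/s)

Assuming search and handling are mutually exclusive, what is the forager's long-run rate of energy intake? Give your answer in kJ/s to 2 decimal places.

Energy encountered per unit search time: 0.0479×4.4 + 0.091×3.7 = 0.5475 kJ/s.
Handling time per unit search time: 0.0479×41 + 0.091×54 = 6.878.
Rate = 0.5475/(1 + 6.878) = 0.06949 kJ/s.

0.07 kJ/s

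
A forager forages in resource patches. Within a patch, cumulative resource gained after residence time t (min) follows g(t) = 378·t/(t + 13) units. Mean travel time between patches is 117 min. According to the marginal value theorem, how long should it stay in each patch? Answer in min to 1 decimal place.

Optimal t* satisfies g'(t*) = g(t*)/(T + t*).
g'(t) = 378·13/(t + 13)². Setting 378·13/(t+13)² = 378t/[(t+13)(117+t)] gives 13(117+t) = t(t+13), so t² = 13×117 = 1521.
t* = √1521 = 39 min.

39.0 min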